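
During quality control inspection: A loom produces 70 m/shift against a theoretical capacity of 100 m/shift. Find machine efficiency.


Formula: Efficiency% = (Actual output / Theoretical output) * 100
Efficiency% = (70 / 100) * 100
Efficiency% = 0.7 * 100 = 70.0%

70.0%


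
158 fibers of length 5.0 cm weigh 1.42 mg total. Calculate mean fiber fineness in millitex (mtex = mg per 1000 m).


Formula: fineness (mtex) = mass (mg) / total length (km) = (mass_mg / total_length_m) * 1000
Step 1: Convert fiber length: 5.0 cm = 0.05 m
Step 2: Total fiber length = 158 * 0.05 = 7.9 m
Step 3: Linear density = 1.42 mg / 7.9 m = 0.1797 mg/m
Step 4: fineness = 0.1797 * 1000 = 179.7 mtex

179.7 mtex


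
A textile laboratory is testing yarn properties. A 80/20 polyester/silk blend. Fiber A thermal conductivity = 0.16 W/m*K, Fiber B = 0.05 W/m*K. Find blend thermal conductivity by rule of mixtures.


Formula: Blend property = (fraction_A * property_A) + (fraction_B * property_B)
Step 1: Contribution A = 80/100 * 0.16 W/m*K = 0.128 W/m*K
Step 2: Contribution B = 20/100 * 0.05 W/m*K = 0.01 W/m*K
Step 3: Blend thermal conductivity = 0.128 + 0.01 = 0.138 W/m*K

0.138 W/m*K


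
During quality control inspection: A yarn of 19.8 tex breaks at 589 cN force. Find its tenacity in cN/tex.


Formula: Tenacity = Breaking force / Linear density
Tenacity = 589 cN / 19.8 tex
Tenacity = 29.75 cN/tex

29.75 cN/tex


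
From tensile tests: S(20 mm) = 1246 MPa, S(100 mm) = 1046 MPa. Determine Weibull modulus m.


Formula: m = ln(L1/L2) / ln(S2/S1)
Step 1: ln(L1/L2) = ln(20/100) = -1.60944
Step 2: S2/S1 = 1046/1246 = 0.83949
Step 3: ln(S2/S1) = ln(0.83949) = -0.17496
Step 4: m = -1.60944 / -0.17496 = 9.20

9.20 (Weibull m)


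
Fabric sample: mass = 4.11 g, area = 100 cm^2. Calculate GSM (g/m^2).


Formula: GSM = mass_g / area_m2
Step 1: Convert area: 100 cm^2 = 100 / 10000 = 0.01 m^2
Step 2: GSM = 4.11 g / 0.01 m^2 = 411.0 g/m^2

411.0 g/m^2


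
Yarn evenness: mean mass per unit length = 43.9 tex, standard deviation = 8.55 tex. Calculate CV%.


Formula: CV% = (standard deviation / mean) * 100
Step 1: Ratio = 8.55 / 43.9 = 0.194761
Step 2: CV% = 0.194761 * 100 = 19.4761% ≈ 19.5%

19.5%


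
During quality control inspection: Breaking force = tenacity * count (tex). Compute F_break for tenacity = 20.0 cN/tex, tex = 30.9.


Formula: Breaking force = Tenacity * Linear density
F = 20.0 cN/tex * 30.9 tex
F = 618.00 cN

618.00 cN


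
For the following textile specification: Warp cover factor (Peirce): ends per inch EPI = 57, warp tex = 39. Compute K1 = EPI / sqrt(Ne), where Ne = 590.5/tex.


Formula: K1 = EPI / sqrt(Ne), with Ne = 590.5 / tex_warp
Step 1: Ne = 590.5 / 39 = 15.141
Step 2: sqrt(Ne) = sqrt(15.141) = 3.8911
Step 3: K1 = 57 / 3.8911 = 14.6

14.6


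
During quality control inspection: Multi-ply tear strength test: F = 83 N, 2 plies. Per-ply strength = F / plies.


Formula: Per-ply strength = Total force / Number of plies
Per-ply = 83 N / 2
Per-ply = 41.5 N

41.5 N


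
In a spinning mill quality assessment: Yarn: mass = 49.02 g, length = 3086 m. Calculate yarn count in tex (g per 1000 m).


Formula: Tex = (mass_g / length_m) * 1000
Substituting: Tex = (49.02 / 3086) * 1000
Intermediate: 49.02 / 3086 = 0.01588464 g/m
Tex = 0.01588464 * 1000 = 15.88 tex

15.88 tex


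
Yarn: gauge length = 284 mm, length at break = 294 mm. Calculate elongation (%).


Formula: Elongation (%) = ((L_break - L0) / L0) * 100
Step 1: Extension = 294 - 284 = 10 mm
Step 2: Elongation = (10 / 284) * 100
Step 3: Elongation = 0.035211 * 100 = 3.5211% ≈ 3.5%

3.5%


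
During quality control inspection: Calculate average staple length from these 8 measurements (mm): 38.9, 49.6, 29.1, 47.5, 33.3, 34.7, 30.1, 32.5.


Formula: Mean = sum of lengths / count
Sum = 38.9 + 49.6 + 29.1 + 47.5 + 33.3 + 34.7 + 30.1 + 32.5
Sum = 295.7 mm
Mean = 295.7 / 8 = 36.96 mm

36.96 mm


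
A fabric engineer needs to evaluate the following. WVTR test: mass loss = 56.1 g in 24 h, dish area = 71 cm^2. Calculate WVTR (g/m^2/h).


Formula: WVTR = mass_loss / (area * time)
Step 1: Convert area: 71 cm^2 = 0.0071 m^2
Step 2: WVTR = 56.1 g / (0.0071 m^2 * 24 h)
Step 3: WVTR = 56.1 / 0.1704 = 329.2 g/m^2/h

329.2 g/m^2/h


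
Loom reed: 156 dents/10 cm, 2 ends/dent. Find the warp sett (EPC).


Formula: EPC = (dents per 10 cm * ends per dent) / 10
Step 1: Total ends per 10 cm = 156 * 2 = 312
Step 2: EPC = 312 / 10 = 31.2 ends/cm

31.2 ends/cm


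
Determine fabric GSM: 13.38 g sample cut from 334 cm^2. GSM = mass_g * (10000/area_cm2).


Formula: GSM = mass_g / area_m2
Step 1: Convert area: 334 cm^2 = 334 / 10000 = 0.0334 m^2
Step 2: GSM = 13.38 g / 0.0334 m^2 = 400.6 g/m^2

400.6 g/m^2


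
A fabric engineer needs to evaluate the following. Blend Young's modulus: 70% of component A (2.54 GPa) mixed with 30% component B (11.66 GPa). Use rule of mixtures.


Formula: Blend property = (fraction_A * property_A) + (fraction_B * property_B)
Step 1: Contribution A = 70/100 * 2.54 GPa = 1.778 GPa
Step 2: Contribution B = 30/100 * 11.66 GPa = 3.498 GPa
Step 3: Blend Young's modulus = 1.778 + 3.498 = 5.276 GPa

5.276 GPa


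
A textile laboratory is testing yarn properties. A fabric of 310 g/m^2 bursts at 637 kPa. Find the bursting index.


Formula: Bursting Index = Bursting Strength / Fabric GSM
BI = 637 kPa / 310 g/m^2
BI = 2.055 kPa/(g/m^2)

2.055 kPa/(g/m^2)


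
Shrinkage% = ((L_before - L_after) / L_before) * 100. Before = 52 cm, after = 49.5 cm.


Formula: Shrinkage% = ((L_before - L_after) / L_before) * 100
Step 1: Shrinkage = 52 - 49.5 = 2.5 cm
Step 2: Shrinkage% = (2.5 / 52) * 100
Step 3: Shrinkage% = 0.048077 * 100 = 4.8077% ≈ 4.8%

4.8%


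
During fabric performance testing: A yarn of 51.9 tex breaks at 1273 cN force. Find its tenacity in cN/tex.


Formula: Tenacity = Breaking force / Linear density
Tenacity = 1273 cN / 51.9 tex
Tenacity = 24.53 cN/tex

24.53 cN/tex


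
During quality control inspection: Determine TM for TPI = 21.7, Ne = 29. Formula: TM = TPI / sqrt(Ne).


Formula: TM = TPI / sqrt(Ne)
Step 1: sqrt(Ne) = sqrt(29) = 5.3852
Step 2: TM = 21.7 / 5.3852 = 4.03

4.03 TM


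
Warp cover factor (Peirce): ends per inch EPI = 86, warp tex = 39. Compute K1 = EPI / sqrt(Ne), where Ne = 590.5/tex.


Formula: K1 = EPI / sqrt(Ne), with Ne = 590.5 / tex_warp
Step 1: Ne = 590.5 / 39 = 15.141
Step 2: sqrt(Ne) = sqrt(15.141) = 3.8911
Step 3: K1 = 86 / 3.8911 = 22.1

22.1


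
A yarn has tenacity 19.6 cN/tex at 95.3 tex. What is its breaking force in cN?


Formula: Breaking force = Tenacity * Linear density
F = 19.6 cN/tex * 95.3 tex
F = 1867.88 cN

1867.88 cN


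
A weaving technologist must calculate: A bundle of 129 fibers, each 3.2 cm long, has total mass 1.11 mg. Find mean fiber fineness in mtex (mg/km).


Formula: fineness (mtex) = mass (mg) / total length (km) = (mass_mg / total_length_m) * 1000
Step 1: Convert fiber length: 3.2 cm = 0.032 m
Step 2: Total fiber length = 129 * 0.032 = 4.128 m
Step 3: Linear density = 1.11 mg / 4.128 m = 0.2689 mg/m
Step 4: fineness = 0.2689 * 1000 = 268.9 mtex

268.9 mtex


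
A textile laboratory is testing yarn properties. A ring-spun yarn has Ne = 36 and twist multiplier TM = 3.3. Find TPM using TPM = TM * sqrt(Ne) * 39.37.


Formula: TPM = TM * sqrt(Ne) * 39.37
Step 1: sqrt(Ne) = sqrt(36) = 6
Step 2: TM * sqrt(Ne) = 3.3 * 6 = 19.8
Step 3: TPM = 19.8 * 39.37 = 780 twists/m

780 twists/m


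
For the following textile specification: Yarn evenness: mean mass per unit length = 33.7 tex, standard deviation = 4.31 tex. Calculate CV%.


Formula: CV% = (standard deviation / mean) * 100
Step 1: Ratio = 4.31 / 33.7 = 0.127893
Step 2: CV% = 0.127893 * 100 = 12.7893% ≈ 12.8%

12.8%


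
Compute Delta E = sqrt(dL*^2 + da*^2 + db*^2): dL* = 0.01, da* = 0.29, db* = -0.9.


Formula: Delta E = sqrt(dL*^2 + da*^2 + db*^2)
Step 1: dL*^2 = 0.01^2 = 0.0001
Step 2: da*^2 = 0.29^2 = 0.0841
Step 3: db*^2 = (-0.9)^2 = 0.81
Step 4: Sum = 0.0001 + 0.0841 + 0.81 = 0.8942
Step 5: Delta E = sqrt(0.8942) = 0.95

0.95 Delta E


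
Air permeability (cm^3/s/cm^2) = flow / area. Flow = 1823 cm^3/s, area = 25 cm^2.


Formula: Air Permeability = Airflow / Test Area
AP = 1823 cm^3/s / 25 cm^2
AP = 72.9 cm^3/s/cm^2

72.9 cm^3/s/cm^2


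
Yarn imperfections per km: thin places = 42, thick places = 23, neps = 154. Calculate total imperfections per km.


Formula: Total = thin places + thick places + neps
Total = 42 + 23 + 154
Total = 219 imperfections/km

219 imperfections/km


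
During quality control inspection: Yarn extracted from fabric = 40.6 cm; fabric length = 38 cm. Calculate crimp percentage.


Formula: Crimp% = ((L_yarn - L_fabric) / L_fabric) * 100
Step 1: Extension = 40.6 - 38 = 2.6 cm
Step 2: Crimp% = (2.6 / 38) * 100
Step 3: Crimp% = 0.068421 * 100 = 6.8421% ≈ 6.8%

6.8%


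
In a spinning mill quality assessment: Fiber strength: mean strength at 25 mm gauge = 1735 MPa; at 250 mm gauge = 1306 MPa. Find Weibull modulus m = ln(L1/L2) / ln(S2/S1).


Formula: m = ln(L1/L2) / ln(S2/S1)
Step 1: ln(L1/L2) = ln(25/250) = -2.30259
Step 2: S2/S1 = 1306/1735 = 0.75274
Step 3: ln(S2/S1) = ln(0.75274) = -0.28404
Step 4: m = -2.30259 / -0.28404 = 8.11

8.11 (Weibull m)


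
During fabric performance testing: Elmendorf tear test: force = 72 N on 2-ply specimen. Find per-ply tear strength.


Formula: Per-ply strength = Total force / Number of plies
Per-ply = 72 N / 2
Per-ply = 36 N

36 N


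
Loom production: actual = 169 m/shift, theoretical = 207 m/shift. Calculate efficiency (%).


Formula: Efficiency% = (Actual output / Theoretical output) * 100
Efficiency% = (169 / 207) * 100
Efficiency% = 0.816425 * 100 = 81.6425% ≈ 81.6%

81.6%


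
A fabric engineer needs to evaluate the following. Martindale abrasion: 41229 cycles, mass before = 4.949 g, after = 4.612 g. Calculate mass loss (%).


Formula: Mass loss% = ((m_before - m_after) / m_before) * 100
Step 1: Mass loss = 4.949 - 4.612 = 0.337 g
Step 2: Ratio = 0.337 / 4.949 = 0.0680946
Step 3: Mass loss% = 0.0680946 * 100 = 6.80946% ≈ 6.81%

6.81%


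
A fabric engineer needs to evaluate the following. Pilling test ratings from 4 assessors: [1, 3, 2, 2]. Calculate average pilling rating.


Formula: Mean = sum / count
Sum = 1 + 3 + 2 + 2 = 8
Mean = 8 / 4 = 2.0

2.0


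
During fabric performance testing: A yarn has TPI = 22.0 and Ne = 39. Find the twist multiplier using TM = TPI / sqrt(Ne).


Formula: TM = TPI / sqrt(Ne)
Step 1: sqrt(Ne) = sqrt(39) = 6.245
Step 2: TM = 22.0 / 6.245 = 3.52

3.52 TM


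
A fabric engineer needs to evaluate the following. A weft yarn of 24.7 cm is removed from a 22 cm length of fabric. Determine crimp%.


Formula: Crimp% = ((L_yarn - L_fabric) / L_fabric) * 100
Step 1: Extension = 24.7 - 22 = 2.7 cm
Step 2: Crimp% = (2.7 / 22) * 100
Step 3: Crimp% = 0.122727 * 100 = 12.2727% ≈ 12.3%

12.3%


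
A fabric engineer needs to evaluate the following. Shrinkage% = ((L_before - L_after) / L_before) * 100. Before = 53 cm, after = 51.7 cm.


Formula: Shrinkage% = ((L_before - L_after) / L_before) * 100
Step 1: Shrinkage = 53 - 51.7 = 1.3 cm
Step 2: Shrinkage% = (1.3 / 53) * 100
Step 3: Shrinkage% = 0.024528 * 100 = 2.4528% ≈ 2.5%

2.5%


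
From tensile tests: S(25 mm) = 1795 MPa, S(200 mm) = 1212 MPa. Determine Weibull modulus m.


Formula: m = ln(L1/L2) / ln(S2/S1)
Step 1: ln(L1/L2) = ln(25/200) = -2.07944
Step 2: S2/S1 = 1212/1795 = 0.67521
Step 3: ln(S2/S1) = ln(0.67521) = -0.39273
Step 4: m = -2.07944 / -0.39273 = 5.29

5.29 (Weibull m)


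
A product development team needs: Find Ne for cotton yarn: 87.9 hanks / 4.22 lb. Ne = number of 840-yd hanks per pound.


Formula: Ne = hanks / mass_lb
Substituting: Ne = 87.9 / 4.22
Ne = 20.8

20.8 Ne


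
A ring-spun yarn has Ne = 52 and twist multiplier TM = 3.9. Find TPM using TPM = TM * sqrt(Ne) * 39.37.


Formula: TPM = TM * sqrt(Ne) * 39.37
Step 1: sqrt(Ne) = sqrt(52) = 7.2111
Step 2: TM * sqrt(Ne) = 3.9 * 7.2111 = 28.1233
Step 3: TPM = 28.1233 * 39.37 = 1107 twists/m

1107 twists/m


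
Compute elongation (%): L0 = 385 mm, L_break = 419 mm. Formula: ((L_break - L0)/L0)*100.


Formula: Elongation (%) = ((L_break - L0) / L0) * 100
Step 1: Extension = 419 - 385 = 34 mm
Step 2: Elongation = (34 / 385) * 100
Step 3: Elongation = 0.088312 * 100 = 8.8312% ≈ 8.8%

8.8%


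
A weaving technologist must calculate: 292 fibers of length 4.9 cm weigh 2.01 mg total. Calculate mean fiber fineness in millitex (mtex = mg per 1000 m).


Formula: fineness (mtex) = mass (mg) / total length (km) = (mass_mg / total_length_m) * 1000
Step 1: Convert fiber length: 4.9 cm = 0.049 m
Step 2: Total fiber length = 292 * 0.049 = 14.308 m
Step 3: Linear density = 2.01 mg / 14.308 m = 0.1405 mg/m
Step 4: fineness = 0.1405 * 1000 = 140.5 mtex

140.5 mtex


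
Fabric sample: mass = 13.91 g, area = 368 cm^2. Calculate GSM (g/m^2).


Formula: GSM = mass_g / area_m2
Step 1: Convert area: 368 cm^2 = 368 / 10000 = 0.0368 m^2
Step 2: GSM = 13.91 g / 0.0368 m^2 = 378.0 g/m^2

378.0 g/m^2


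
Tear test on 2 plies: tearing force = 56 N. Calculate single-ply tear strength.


Formula: Per-ply strength = Total force / Number of plies
Per-ply = 56 N / 2
Per-ply = 28 N

28 N


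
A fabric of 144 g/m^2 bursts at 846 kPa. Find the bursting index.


Formula: Bursting Index = Bursting Strength / Fabric GSM
BI = 846 kPa / 144 g/m^2
BI = 5.875 kPa/(g/m^2)

5.875 kPa/(g/m^2)


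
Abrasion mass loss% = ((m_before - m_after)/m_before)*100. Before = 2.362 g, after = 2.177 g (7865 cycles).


Formula: Mass loss% = ((m_before - m_after) / m_before) * 100
Step 1: Mass loss = 2.362 - 2.177 = 0.185 g
Step 2: Ratio = 0.185 / 2.362 = 0.0783235
Step 3: Mass loss% = 0.0783235 * 100 = 7.83235% ≈ 7.83%

7.83%


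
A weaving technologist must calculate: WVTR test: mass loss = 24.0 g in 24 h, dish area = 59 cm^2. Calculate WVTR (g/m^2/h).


Formula: WVTR = mass_loss / (area * time)
Step 1: Convert area: 59 cm^2 = 0.0059 m^2
Step 2: WVTR = 24.0 g / (0.0059 m^2 * 24 h)
Step 3: WVTR = 24.0 / 0.1416 = 169.5 g/m^2/h

169.5 g/m^2/h


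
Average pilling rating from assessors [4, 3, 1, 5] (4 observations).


Formula: Mean = sum / count
Sum = 4 + 3 + 1 + 5 = 13
Mean = 13 / 4 = 3.3

3.3


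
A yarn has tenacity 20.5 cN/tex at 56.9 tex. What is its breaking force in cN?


Formula: Breaking force = Tenacity * Linear density
F = 20.5 cN/tex * 56.9 tex
F = 1166.45 cN

1166.45 cN


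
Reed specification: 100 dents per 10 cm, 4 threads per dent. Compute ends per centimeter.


Formula: EPC = (dents per 10 cm * ends per dent) / 10
Step 1: Total ends per 10 cm = 100 * 4 = 400
Step 2: EPC = 400 / 10 = 40.0 ends/cm

40.0 ends/cm


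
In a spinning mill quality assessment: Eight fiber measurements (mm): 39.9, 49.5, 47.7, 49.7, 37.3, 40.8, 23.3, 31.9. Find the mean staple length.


Formula: Mean = sum of lengths / count
Sum = 39.9 + 49.5 + 47.7 + 49.7 + 37.3 + 40.8 + 23.3 + 31.9
Sum = 320.1 mm
Mean = 320.1 / 8 = 40.01 mm

40.01 mm


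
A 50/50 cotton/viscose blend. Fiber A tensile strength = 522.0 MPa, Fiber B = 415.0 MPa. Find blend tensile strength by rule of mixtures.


Formula: Blend property = (fraction_A * property_A) + (fraction_B * property_B)
Step 1: Contribution A = 50/100 * 522.0 MPa = 261.0 MPa
Step 2: Contribution B = 50/100 * 415.0 MPa = 207.5 MPa
Step 3: Blend tensile strength = 261.0 + 207.5 = 468.5 MPa

468.5 MPa


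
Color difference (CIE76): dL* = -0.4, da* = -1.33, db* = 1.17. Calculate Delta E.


Formula: Delta E = sqrt(dL*^2 + da*^2 + db*^2)
Step 1: dL*^2 = (-0.4)^2 = 0.16
Step 2: da*^2 = (-1.33)^2 = 1.7689
Step 3: db*^2 = 1.17^2 = 1.3689
Step 4: Sum = 0.16 + 1.7689 + 1.3689 = 3.2978
Step 5: Delta E = sqrt(3.2978) = 1.82

1.82 Delta E


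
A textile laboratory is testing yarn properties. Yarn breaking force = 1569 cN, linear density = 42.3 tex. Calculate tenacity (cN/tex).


Formula: Tenacity = Breaking force / Linear density
Tenacity = 1569 cN / 42.3 tex
Tenacity = 37.09 cN/tex

37.09 cN/tex


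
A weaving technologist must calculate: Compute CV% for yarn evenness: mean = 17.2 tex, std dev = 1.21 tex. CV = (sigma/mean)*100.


Formula: CV% = (standard deviation / mean) * 100
Step 1: Ratio = 1.21 / 17.2 = 0.070349
Step 2: CV% = 0.070349 * 100 = 7.0349% ≈ 7.0%

7.0%


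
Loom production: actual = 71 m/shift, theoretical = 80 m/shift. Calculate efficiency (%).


Formula: Efficiency% = (Actual output / Theoretical output) * 100
Efficiency% = (71 / 80) * 100
Efficiency% = 0.8875 * 100 = 88.75% ≈ 88.8%

88.8%


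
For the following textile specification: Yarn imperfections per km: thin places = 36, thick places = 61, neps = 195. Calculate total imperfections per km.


Formula: Total = thin places + thick places + neps
Total = 36 + 61 + 195
Total = 292 imperfections/km

292 imperfections/km


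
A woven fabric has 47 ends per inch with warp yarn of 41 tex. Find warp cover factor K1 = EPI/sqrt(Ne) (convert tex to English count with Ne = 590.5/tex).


Formula: K1 = EPI / sqrt(Ne), with Ne = 590.5 / tex_warp
Step 1: Ne = 590.5 / 41 = 14.402
Step 2: sqrt(Ne) = sqrt(14.402) = 3.795
Step 3: K1 = 47 / 3.795 = 12.4

12.4


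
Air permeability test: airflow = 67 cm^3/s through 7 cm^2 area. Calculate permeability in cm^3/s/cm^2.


Formula: Air Permeability = Airflow / Test Area
AP = 67 cm^3/s / 7 cm^2
AP = 9.6 cm^3/s/cm^2

9.6 cm^3/s/cm^2


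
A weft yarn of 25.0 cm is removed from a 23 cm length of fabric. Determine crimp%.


Formula: Crimp% = ((L_yarn - L_fabric) / L_fabric) * 100
Step 1: Extension = 25.0 - 23 = 2.0 cm
Step 2: Crimp% = (2.0 / 23) * 100
Step 3: Crimp% = 0.086957 * 100 = 8.6957% ≈ 8.7%

8.7%


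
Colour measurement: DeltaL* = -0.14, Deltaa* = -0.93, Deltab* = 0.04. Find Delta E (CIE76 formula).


Formula: Delta E = sqrt(dL*^2 + da*^2 + db*^2)
Step 1: dL*^2 = (-0.14)^2 = 0.0196
Step 2: da*^2 = (-0.93)^2 = 0.8649
Step 3: db*^2 = 0.04^2 = 0.0016
Step 4: Sum = 0.0196 + 0.8649 + 0.0016 = 0.8861
Step 5: Delta E = sqrt(0.8861) = 0.94

0.94 Delta E


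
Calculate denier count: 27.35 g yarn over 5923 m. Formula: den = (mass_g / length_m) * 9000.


Formula: den = (mass_g / length_m) * 9000
Substituting: den = (27.35 / 5923) * 9000
Intermediate: 27.35 / 5923 = 0.00461759 g/m
den = 0.00461759 * 9000 = 41.6 denier

41.6 denier


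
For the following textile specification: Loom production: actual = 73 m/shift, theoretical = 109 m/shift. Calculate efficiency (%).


Formula: Efficiency% = (Actual output / Theoretical output) * 100
Efficiency% = (73 / 109) * 100
Efficiency% = 0.669725 * 100 = 66.9725% ≈ 67.0%

67.0%


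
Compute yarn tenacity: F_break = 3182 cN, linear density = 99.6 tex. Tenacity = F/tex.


Formula: Tenacity = Breaking force / Linear density
Tenacity = 3182 cN / 99.6 tex
Tenacity = 31.95 cN/tex

31.95 cN/tex


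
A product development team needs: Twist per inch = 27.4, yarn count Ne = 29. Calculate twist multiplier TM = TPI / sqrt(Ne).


Formula: TM = TPI / sqrt(Ne)
Step 1: sqrt(Ne) = sqrt(29) = 5.3852
Step 2: TM = 27.4 / 5.3852 = 5.09

5.09 TM


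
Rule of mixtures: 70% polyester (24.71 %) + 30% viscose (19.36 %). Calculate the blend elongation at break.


Formula: Blend property = (fraction_A * property_A) + (fraction_B * property_B)
Step 1: Contribution A = 70/100 * 24.71 % = 17.297 %
Step 2: Contribution B = 30/100 * 19.36 % = 5.808 %
Step 3: Blend elongation at break = 17.297 + 5.808 = 23.105 %

23.105 %


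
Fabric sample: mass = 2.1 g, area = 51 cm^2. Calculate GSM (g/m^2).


Formula: GSM = mass_g / area_m2
Step 1: Convert area: 51 cm^2 = 51 / 10000 = 0.0051 m^2
Step 2: GSM = 2.1 g / 0.0051 m^2 = 411.8 g/m^2

411.8 g/m^2


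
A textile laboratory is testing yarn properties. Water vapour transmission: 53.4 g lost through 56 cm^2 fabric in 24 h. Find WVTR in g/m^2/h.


Formula: WVTR = mass_loss / (area * time)
Step 1: Convert area: 56 cm^2 = 0.0056 m^2
Step 2: WVTR = 53.4 g / (0.0056 m^2 * 24 h)
Step 3: WVTR = 53.4 / 0.1344 = 397.3 g/m^2/h

397.3 g/m^2/h


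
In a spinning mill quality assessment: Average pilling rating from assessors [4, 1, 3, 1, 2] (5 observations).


Formula: Mean = sum / count
Sum = 4 + 1 + 3 + 1 + 2 = 11
Mean = 11 / 5 = 2.2

2.2


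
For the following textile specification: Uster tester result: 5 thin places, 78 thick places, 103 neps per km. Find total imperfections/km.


Formula: Total = thin places + thick places + neps
Total = 5 + 78 + 103
Total = 186 imperfections/km

186 imperfections/km


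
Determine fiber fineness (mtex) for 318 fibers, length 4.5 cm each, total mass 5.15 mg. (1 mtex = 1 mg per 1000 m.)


Formula: fineness (mtex) = mass (mg) / total length (km) = (mass_mg / total_length_m) * 1000
Step 1: Convert fiber length: 4.5 cm = 0.045 m
Step 2: Total fiber length = 318 * 0.045 = 14.31 m
Step 3: Linear density = 5.15 mg / 14.31 m = 0.3599 mg/m
Step 4: fineness = 0.3599 * 1000 = 359.9 mtex

359.9 mtex


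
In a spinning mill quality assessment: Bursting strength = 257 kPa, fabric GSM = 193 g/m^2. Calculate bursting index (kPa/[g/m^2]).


Formula: Bursting Index = Bursting Strength / Fabric GSM
BI = 257 kPa / 193 g/m^2
BI = 1.332 kPa/(g/m^2)

1.332 kPa/(g/m^2)


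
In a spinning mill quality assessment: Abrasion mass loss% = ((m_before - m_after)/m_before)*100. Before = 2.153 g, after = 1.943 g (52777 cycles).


Formula: Mass loss% = ((m_before - m_after) / m_before) * 100
Step 1: Mass loss = 2.153 - 1.943 = 0.21 g
Step 2: Ratio = 0.21 / 2.153 = 0.0975383
Step 3: Mass loss% = 0.0975383 * 100 = 9.75383% ≈ 9.75%

9.75%


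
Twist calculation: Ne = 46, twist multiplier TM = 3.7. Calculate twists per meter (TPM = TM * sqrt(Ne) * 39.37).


Formula: TPM = TM * sqrt(Ne) * 39.37
Step 1: sqrt(Ne) = sqrt(46) = 6.7823
Step 2: TM * sqrt(Ne) = 3.7 * 6.7823 = 25.0945
Step 3: TPM = 25.0945 * 39.37 = 988 twists/m

988 twists/m


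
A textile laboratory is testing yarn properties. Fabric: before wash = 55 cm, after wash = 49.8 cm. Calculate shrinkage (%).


Formula: Shrinkage% = ((L_before - L_after) / L_before) * 100
Step 1: Shrinkage = 55 - 49.8 = 5.2 cm
Step 2: Shrinkage% = (5.2 / 55) * 100
Step 3: Shrinkage% = 0.094545 * 100 = 9.4545% ≈ 9.5%

9.5%


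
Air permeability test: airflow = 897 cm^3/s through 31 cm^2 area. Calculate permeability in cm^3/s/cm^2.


Formula: Air Permeability = Airflow / Test Area
AP = 897 cm^3/s / 31 cm^2
AP = 28.9 cm^3/s/cm^2

28.9 cm^3/s/cm^2


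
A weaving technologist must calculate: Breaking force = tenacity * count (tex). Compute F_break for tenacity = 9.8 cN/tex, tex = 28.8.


Formula: Breaking force = Tenacity * Linear density
F = 9.8 cN/tex * 28.8 tex
F = 282.24 cN

282.24 cN


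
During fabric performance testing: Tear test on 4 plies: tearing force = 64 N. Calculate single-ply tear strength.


Formula: Per-ply strength = Total force / Number of plies
Per-ply = 64 N / 4
Per-ply = 16 N

16 N


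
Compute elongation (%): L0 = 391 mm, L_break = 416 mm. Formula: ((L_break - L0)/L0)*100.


Formula: Elongation (%) = ((L_break - L0) / L0) * 100
Step 1: Extension = 416 - 391 = 25 mm
Step 2: Elongation = (25 / 391) * 100
Step 3: Elongation = 0.063939 * 100 = 6.3939% ≈ 6.4%

6.4%


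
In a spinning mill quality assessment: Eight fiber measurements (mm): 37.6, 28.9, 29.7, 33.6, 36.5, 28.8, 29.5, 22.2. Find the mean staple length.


Formula: Mean = sum of lengths / count
Sum = 37.6 + 28.9 + 29.7 + 33.6 + 36.5 + 28.8 + 29.5 + 22.2
Sum = 246.8 mm
Mean = 246.8 / 8 = 30.85 mm

30.85 mm


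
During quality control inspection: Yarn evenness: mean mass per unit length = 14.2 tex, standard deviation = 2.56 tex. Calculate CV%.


Formula: CV% = (standard deviation / mean) * 100
Step 1: Ratio = 2.56 / 14.2 = 0.180282
Step 2: CV% = 0.180282 * 100 = 18.0282% ≈ 18.0%

18.0%


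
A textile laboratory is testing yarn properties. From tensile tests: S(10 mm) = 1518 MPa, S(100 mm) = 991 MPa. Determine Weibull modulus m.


Formula: m = ln(L1/L2) / ln(S2/S1)
Step 1: ln(L1/L2) = ln(10/100) = -2.30259
Step 2: S2/S1 = 991/1518 = 0.65283
Step 3: ln(S2/S1) = ln(0.65283) = -0.42644
Step 4: m = -2.30259 / -0.42644 = 5.40

5.40 (Weibull m)


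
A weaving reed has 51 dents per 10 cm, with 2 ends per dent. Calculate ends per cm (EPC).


Formula: EPC = (dents per 10 cm * ends per dent) / 10
Step 1: Total ends per 10 cm = 51 * 2 = 102
Step 2: EPC = 102 / 10 = 10.2 ends/cm

10.2 ends/cm


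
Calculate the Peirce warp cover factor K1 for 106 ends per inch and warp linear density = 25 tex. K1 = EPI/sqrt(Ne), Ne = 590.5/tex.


Formula: K1 = EPI / sqrt(Ne), with Ne = 590.5 / tex_warp
Step 1: Ne = 590.5 / 25 = 23.62
Step 2: sqrt(Ne) = sqrt(23.62) = 4.86
Step 3: K1 = 106 / 4.86 = 21.8

21.8


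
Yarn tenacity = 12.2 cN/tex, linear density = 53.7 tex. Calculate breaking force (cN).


Formula: Breaking force = Tenacity * Linear density
F = 12.2 cN/tex * 53.7 tex
F = 655.14 cN

655.14 cN


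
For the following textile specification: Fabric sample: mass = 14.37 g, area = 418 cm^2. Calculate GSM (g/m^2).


Formula: GSM = mass_g / area_m2
Step 1: Convert area: 418 cm^2 = 418 / 10000 = 0.0418 m^2
Step 2: GSM = 14.37 g / 0.0418 m^2 = 343.8 g/m^2

343.8 g/m^2


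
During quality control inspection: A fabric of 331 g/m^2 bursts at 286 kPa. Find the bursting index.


Formula: Bursting Index = Bursting Strength / Fabric GSM
BI = 286 kPa / 331 g/m^2
BI = 0.864 kPa/(g/m^2)

0.864 kPa/(g/m^2)


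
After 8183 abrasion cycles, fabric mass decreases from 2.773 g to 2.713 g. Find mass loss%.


Formula: Mass loss% = ((m_before - m_after) / m_before) * 100
Step 1: Mass loss = 2.773 - 2.713 = 0.06 g
Step 2: Ratio = 0.06 / 2.773 = 0.0216372
Step 3: Mass loss% = 0.0216372 * 100 = 2.16372% ≈ 2.16%

2.16%


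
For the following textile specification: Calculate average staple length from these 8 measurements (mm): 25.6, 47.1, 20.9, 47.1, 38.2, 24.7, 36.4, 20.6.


Formula: Mean = sum of lengths / count
Sum = 25.6 + 47.1 + 20.9 + 47.1 + 38.2 + 24.7 + 36.4 + 20.6
Sum = 260.6 mm
Mean = 260.6 / 8 = 32.58 mm

32.58 mm


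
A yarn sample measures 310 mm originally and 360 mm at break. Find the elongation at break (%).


Formula: Elongation (%) = ((L_break - L0) / L0) * 100
Step 1: Extension = 360 - 310 = 50 mm
Step 2: Elongation = (50 / 310) * 100
Step 3: Elongation = 0.16129 * 100 = 16.129% ≈ 16.1%

16.1%


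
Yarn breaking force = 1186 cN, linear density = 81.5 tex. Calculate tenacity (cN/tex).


Formula: Tenacity = Breaking force / Linear density
Tenacity = 1186 cN / 81.5 tex
Tenacity = 14.55 cN/tex

14.55 cN/tex


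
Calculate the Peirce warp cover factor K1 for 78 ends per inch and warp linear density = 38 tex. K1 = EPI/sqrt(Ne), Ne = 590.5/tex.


Formula: K1 = EPI / sqrt(Ne), with Ne = 590.5 / tex_warp
Step 1: Ne = 590.5 / 38 = 15.539
Step 2: sqrt(Ne) = sqrt(15.539) = 3.942
Step 3: K1 = 78 / 3.942 = 19.8

19.8


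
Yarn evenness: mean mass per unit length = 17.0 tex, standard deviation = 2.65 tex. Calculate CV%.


Formula: CV% = (standard deviation / mean) * 100
Step 1: Ratio = 2.65 / 17.0 = 0.155882
Step 2: CV% = 0.155882 * 100 = 15.5882% ≈ 15.6%

15.6%


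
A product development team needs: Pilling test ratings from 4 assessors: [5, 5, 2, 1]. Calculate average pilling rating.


Formula: Mean = sum / count
Sum = 5 + 5 + 2 + 1 = 13
Mean = 13 / 4 = 3.3

3.3


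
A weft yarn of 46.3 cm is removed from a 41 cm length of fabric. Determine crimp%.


Formula: Crimp% = ((L_yarn - L_fabric) / L_fabric) * 100
Step 1: Extension = 46.3 - 41 = 5.3 cm
Step 2: Crimp% = (5.3 / 41) * 100
Step 3: Crimp% = 0.129268 * 100 = 12.9268% ≈ 12.9%

12.9%


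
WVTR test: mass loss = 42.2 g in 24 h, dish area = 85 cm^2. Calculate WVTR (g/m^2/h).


Formula: WVTR = mass_loss / (area * time)
Step 1: Convert area: 85 cm^2 = 0.0085 m^2
Step 2: WVTR = 42.2 g / (0.0085 m^2 * 24 h)
Step 3: WVTR = 42.2 / 0.204 = 206.9 g/m^2/h

206.9 g/m^2/h


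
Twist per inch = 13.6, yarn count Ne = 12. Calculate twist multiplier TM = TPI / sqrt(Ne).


Formula: TM = TPI / sqrt(Ne)
Step 1: sqrt(Ne) = sqrt(12) = 3.4641
Step 2: TM = 13.6 / 3.4641 = 3.93

3.93 TM


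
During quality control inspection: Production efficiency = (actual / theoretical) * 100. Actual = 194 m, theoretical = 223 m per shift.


Formula: Efficiency% = (Actual output / Theoretical output) * 100
Efficiency% = (194 / 223) * 100
Efficiency% = 0.869955 * 100 = 86.9955% ≈ 87.0%

87.0%


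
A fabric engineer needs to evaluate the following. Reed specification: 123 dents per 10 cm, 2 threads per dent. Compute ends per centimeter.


Formula: EPC = (dents per 10 cm * ends per dent) / 10
Step 1: Total ends per 10 cm = 123 * 2 = 246
Step 2: EPC = 246 / 10 = 24.6 ends/cm

24.6 ends/cm


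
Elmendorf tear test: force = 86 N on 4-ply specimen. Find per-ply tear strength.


Formula: Per-ply strength = Total force / Number of plies
Per-ply = 86 N / 4
Per-ply = 21.5 N

21.5 N


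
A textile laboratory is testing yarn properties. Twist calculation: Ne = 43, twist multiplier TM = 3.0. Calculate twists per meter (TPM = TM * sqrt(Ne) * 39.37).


Formula: TPM = TM * sqrt(Ne) * 39.37
Step 1: sqrt(Ne) = sqrt(43) = 6.5574
Step 2: TM * sqrt(Ne) = 3.0 * 6.5574 = 19.6722
Step 3: TPM = 19.6722 * 39.37 = 774 twists/m

774 twists/m


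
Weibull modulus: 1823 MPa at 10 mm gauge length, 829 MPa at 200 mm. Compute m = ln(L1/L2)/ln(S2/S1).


Formula: m = ln(L1/L2) / ln(S2/S1)
Step 1: ln(L1/L2) = ln(10/200) = -2.99573
Step 2: S2/S1 = 829/1823 = 0.45474
Step 3: ln(S2/S1) = ln(0.45474) = -0.78803
Step 4: m = -2.99573 / -0.78803 = 3.80

3.80 (Weibull m)


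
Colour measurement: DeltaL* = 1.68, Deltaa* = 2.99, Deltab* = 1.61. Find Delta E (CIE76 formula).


Formula: Delta E = sqrt(dL*^2 + da*^2 + db*^2)
Step 1: dL*^2 = 1.68^2 = 2.8224
Step 2: da*^2 = 2.99^2 = 8.9401
Step 3: db*^2 = 1.61^2 = 2.5921
Step 4: Sum = 2.8224 + 8.9401 + 2.5921 = 14.3546
Step 5: Delta E = sqrt(14.3546) = 3.79

3.79 Delta E


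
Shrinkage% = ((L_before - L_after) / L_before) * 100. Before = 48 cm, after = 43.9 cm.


Formula: Shrinkage% = ((L_before - L_after) / L_before) * 100
Step 1: Shrinkage = 48 - 43.9 = 4.1 cm
Step 2: Shrinkage% = (4.1 / 48) * 100
Step 3: Shrinkage% = 0.085417 * 100 = 8.5417% ≈ 8.5%

8.5%


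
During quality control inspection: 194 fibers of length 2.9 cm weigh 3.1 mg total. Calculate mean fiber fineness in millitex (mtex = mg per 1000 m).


Formula: fineness (mtex) = mass (mg) / total length (km) = (mass_mg / total_length_m) * 1000
Step 1: Convert fiber length: 2.9 cm = 0.029 m
Step 2: Total fiber length = 194 * 0.029 = 5.626 m
Step 3: Linear density = 3.1 mg / 5.626 m = 0.5510 mg/m
Step 4: fineness = 0.5510 * 1000 = 551.0 mtex

551.0 mtex


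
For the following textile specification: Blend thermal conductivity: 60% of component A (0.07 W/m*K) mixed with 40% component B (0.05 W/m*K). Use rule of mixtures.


Formula: Blend property = (fraction_A * property_A) + (fraction_B * property_B)
Step 1: Contribution A = 60/100 * 0.07 W/m*K = 0.042 W/m*K
Step 2: Contribution B = 40/100 * 0.05 W/m*K = 0.02 W/m*K
Step 3: Blend thermal conductivity = 0.042 + 0.02 = 0.062 W/m*K

0.062 W/m*K


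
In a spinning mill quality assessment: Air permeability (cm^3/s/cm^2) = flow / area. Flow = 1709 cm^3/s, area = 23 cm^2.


Formula: Air Permeability = Airflow / Test Area
AP = 1709 cm^3/s / 23 cm^2
AP = 74.3 cm^3/s/cm^2

74.3 cm^3/s/cm^2


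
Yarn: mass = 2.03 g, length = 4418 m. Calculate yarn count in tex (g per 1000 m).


Formula: Tex = (mass_g / length_m) * 1000
Substituting: Tex = (2.03 / 4418) * 1000
Intermediate: 2.03 / 4418 = 0.00045948 g/m
Tex = 0.00045948 * 1000 = 0.46 tex

0.46 tex


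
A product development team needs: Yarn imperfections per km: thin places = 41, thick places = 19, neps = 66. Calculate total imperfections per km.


Formula: Total = thin places + thick places + neps
Total = 41 + 19 + 66
Total = 126 imperfections/km

126 imperfections/km


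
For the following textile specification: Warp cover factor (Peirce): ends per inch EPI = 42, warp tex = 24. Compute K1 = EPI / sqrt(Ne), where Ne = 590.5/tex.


Formula: K1 = EPI / sqrt(Ne), with Ne = 590.5 / tex_warp
Step 1: Ne = 590.5 / 24 = 24.604
Step 2: sqrt(Ne) = sqrt(24.604) = 4.9602
Step 3: K1 = 42 / 4.9602 = 8.5

8.5


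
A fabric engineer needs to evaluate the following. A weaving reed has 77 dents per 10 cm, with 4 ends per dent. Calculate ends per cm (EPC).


Formula: EPC = (dents per 10 cm * ends per dent) / 10
Step 1: Total ends per 10 cm = 77 * 4 = 308
Step 2: EPC = 308 / 10 = 30.8 ends/cm

30.8 ends/cm


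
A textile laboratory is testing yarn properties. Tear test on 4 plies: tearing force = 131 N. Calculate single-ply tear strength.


Formula: Per-ply strength = Total force / Number of plies
Per-ply = 131 N / 4
Per-ply = 32.75 N

32.75 N


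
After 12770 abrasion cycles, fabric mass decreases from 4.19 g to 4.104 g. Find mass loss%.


Formula: Mass loss% = ((m_before - m_after) / m_before) * 100
Step 1: Mass loss = 4.19 - 4.104 = 0.086 g
Step 2: Ratio = 0.086 / 4.19 = 0.0205251
Step 3: Mass loss% = 0.0205251 * 100 = 2.05251% ≈ 2.05%

2.05%


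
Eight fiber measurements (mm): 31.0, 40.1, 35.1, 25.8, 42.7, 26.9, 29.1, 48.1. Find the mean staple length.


Formula: Mean = sum of lengths / count
Sum = 31.0 + 40.1 + 35.1 + 25.8 + 42.7 + 26.9 + 29.1 + 48.1
Sum = 278.8 mm
Mean = 278.8 / 8 = 34.85 mm

34.85 mm


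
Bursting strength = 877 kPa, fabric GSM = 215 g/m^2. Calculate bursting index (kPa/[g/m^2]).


Formula: Bursting Index = Bursting Strength / Fabric GSM
BI = 877 kPa / 215 g/m^2
BI = 4.079 kPa/(g/m^2)

4.079 kPa/(g/m^2)


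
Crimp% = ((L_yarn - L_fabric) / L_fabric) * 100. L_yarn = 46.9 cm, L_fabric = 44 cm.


Formula: Crimp% = ((L_yarn - L_fabric) / L_fabric) * 100
Step 1: Extension = 46.9 - 44 = 2.9 cm
Step 2: Crimp% = (2.9 / 44) * 100
Step 3: Crimp% = 0.065909 * 100 = 6.5909% ≈ 6.6%

6.6%


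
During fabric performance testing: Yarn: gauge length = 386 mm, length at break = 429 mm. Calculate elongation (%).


Formula: Elongation (%) = ((L_break - L0) / L0) * 100
Step 1: Extension = 429 - 386 = 43 mm
Step 2: Elongation = (43 / 386) * 100
Step 3: Elongation = 0.111399 * 100 = 11.1399% ≈ 11.1%

11.1%


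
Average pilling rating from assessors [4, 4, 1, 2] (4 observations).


Formula: Mean = sum / count
Sum = 4 + 4 + 1 + 2 = 11
Mean = 11 / 4 = 2.8

2.8


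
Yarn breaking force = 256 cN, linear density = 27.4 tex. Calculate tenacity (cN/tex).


Formula: Tenacity = Breaking force / Linear density
Tenacity = 256 cN / 27.4 tex
Tenacity = 9.34 cN/tex

9.34 cN/tex


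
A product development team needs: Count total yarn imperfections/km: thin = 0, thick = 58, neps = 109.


Formula: Total = thin places + thick places + neps
Total = 0 + 58 + 109
Total = 167 imperfections/km

167 imperfections/km


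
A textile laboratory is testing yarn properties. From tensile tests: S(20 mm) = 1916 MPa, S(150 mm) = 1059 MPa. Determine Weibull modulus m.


Formula: m = ln(L1/L2) / ln(S2/S1)
Step 1: ln(L1/L2) = ln(20/150) = -2.01490
Step 2: S2/S1 = 1059/1916 = 0.55271
Step 3: ln(S2/S1) = ln(0.55271) = -0.59292
Step 4: m = -2.01490 / -0.59292 = 3.40

3.40 (Weibull m)


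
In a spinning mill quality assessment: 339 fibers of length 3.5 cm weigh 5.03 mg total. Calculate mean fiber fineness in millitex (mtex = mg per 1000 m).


Formula: fineness (mtex) = mass (mg) / total length (km) = (mass_mg / total_length_m) * 1000
Step 1: Convert fiber length: 3.5 cm = 0.035 m
Step 2: Total fiber length = 339 * 0.035 = 11.865 m
Step 3: Linear density = 5.03 mg / 11.865 m = 0.4239 mg/m
Step 4: fineness = 0.4239 * 1000 = 423.9 mtex

423.9 mtex


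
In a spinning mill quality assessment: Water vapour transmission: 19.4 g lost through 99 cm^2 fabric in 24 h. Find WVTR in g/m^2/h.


Formula: WVTR = mass_loss / (area * time)
Step 1: Convert area: 99 cm^2 = 0.0099 m^2
Step 2: WVTR = 19.4 g / (0.0099 m^2 * 24 h)
Step 3: WVTR = 19.4 / 0.2376 = 81.6 g/m^2/h

81.6 g/m^2/h


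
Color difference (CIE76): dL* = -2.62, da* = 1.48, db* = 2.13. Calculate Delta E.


Formula: Delta E = sqrt(dL*^2 + da*^2 + db*^2)
Step 1: dL*^2 = (-2.62)^2 = 6.8644
Step 2: da*^2 = 1.48^2 = 2.1904
Step 3: db*^2 = 2.13^2 = 4.5369
Step 4: Sum = 6.8644 + 2.1904 + 4.5369 = 13.5917
Step 5: Delta E = sqrt(13.5917) = 3.69

3.69 Delta E


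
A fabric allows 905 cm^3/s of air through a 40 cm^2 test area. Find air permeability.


Formula: Air Permeability = Airflow / Test Area
AP = 905 cm^3/s / 40 cm^2
AP = 22.6 cm^3/s/cm^2

22.6 cm^3/s/cm^2


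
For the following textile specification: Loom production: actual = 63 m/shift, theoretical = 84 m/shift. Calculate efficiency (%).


Formula: Efficiency% = (Actual output / Theoretical output) * 100
Efficiency% = (63 / 84) * 100
Efficiency% = 0.75 * 100 = 75.0%

75.0%


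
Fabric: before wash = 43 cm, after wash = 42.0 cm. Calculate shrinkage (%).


Formula: Shrinkage% = ((L_before - L_after) / L_before) * 100
Step 1: Shrinkage = 43 - 42.0 = 1.0 cm
Step 2: Shrinkage% = (1.0 / 43) * 100
Step 3: Shrinkage% = 0.023256 * 100 = 2.3256% ≈ 2.3%

2.3%


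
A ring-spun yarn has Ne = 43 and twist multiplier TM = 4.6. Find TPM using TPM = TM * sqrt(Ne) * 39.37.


Formula: TPM = TM * sqrt(Ne) * 39.37
Step 1: sqrt(Ne) = sqrt(43) = 6.5574
Step 2: TM * sqrt(Ne) = 4.6 * 6.5574 = 30.164
Step 3: TPM = 30.164 * 39.37 = 1188 twists/m

1188 twists/m


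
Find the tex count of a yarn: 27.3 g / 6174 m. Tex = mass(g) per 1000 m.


Formula: Tex = (mass_g / length_m) * 1000
Substituting: Tex = (27.3 / 6174) * 1000
Intermediate: 27.3 / 6174 = 0.00442177 g/m
Tex = 0.00442177 * 1000 = 4.42 tex

4.42 tex


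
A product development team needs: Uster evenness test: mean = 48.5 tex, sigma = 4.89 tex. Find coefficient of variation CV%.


Formula: CV% = (standard deviation / mean) * 100
Step 1: Ratio = 4.89 / 48.5 = 0.100825
Step 2: CV% = 0.100825 * 100 = 10.0825% ≈ 10.1%

10.1%


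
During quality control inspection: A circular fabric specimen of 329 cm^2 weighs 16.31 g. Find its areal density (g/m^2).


Formula: GSM = mass_g / area_m2
Step 1: Convert area: 329 cm^2 = 329 / 10000 = 0.0329 m^2
Step 2: GSM = 16.31 g / 0.0329 m^2 = 495.7 g/m^2

495.7 g/m^2


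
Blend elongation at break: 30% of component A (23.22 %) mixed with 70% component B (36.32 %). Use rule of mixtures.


Formula: Blend property = (fraction_A * property_A) + (fraction_B * property_B)
Step 1: Contribution A = 30/100 * 23.22 % = 6.966 %
Step 2: Contribution B = 70/100 * 36.32 % = 25.424 %
Step 3: Blend elongation at break = 6.966 + 25.424 = 32.39 %

32.39 %


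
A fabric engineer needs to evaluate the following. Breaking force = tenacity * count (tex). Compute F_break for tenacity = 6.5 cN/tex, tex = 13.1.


Formula: Breaking force = Tenacity * Linear density
F = 6.5 cN/tex * 13.1 tex
F = 85.15 cN

85.15 cN


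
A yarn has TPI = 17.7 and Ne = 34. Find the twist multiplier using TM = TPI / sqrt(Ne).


Formula: TM = TPI / sqrt(Ne)
Step 1: sqrt(Ne) = sqrt(34) = 5.831
Step 2: TM = 17.7 / 5.831 = 3.04

3.04 TM


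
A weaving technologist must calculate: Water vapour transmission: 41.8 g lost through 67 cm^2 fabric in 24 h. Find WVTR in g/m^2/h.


Formula: WVTR = mass_loss / (area * time)
Step 1: Convert area: 67 cm^2 = 0.0067 m^2
Step 2: WVTR = 41.8 g / (0.0067 m^2 * 24 h)
Step 3: WVTR = 41.8 / 0.1608 = 260.0 g/m^2/h

260.0 g/m^2/h


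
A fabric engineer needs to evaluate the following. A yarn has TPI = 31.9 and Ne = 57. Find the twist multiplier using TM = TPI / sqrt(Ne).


Formula: TM = TPI / sqrt(Ne)
Step 1: sqrt(Ne) = sqrt(57) = 7.5498
Step 2: TM = 31.9 / 7.5498 = 4.23

4.23 TM
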